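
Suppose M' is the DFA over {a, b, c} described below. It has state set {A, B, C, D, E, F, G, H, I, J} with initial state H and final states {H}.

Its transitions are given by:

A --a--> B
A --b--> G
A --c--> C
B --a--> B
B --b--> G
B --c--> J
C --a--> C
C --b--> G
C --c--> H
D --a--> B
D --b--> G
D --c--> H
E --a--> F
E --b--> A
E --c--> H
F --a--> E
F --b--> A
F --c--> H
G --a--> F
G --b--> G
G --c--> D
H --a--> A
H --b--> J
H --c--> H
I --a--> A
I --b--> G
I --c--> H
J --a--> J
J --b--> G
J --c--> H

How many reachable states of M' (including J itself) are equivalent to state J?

Reachable states from the start: {A,B,C,D,E,F,G,H,J}. Unreachable: {I} — drop them.
P0 = {H} | {A,B,C,D,E,F,G,J}.
On input c, block {A,B,C,D,E,F,G,J} splits into {C,D,E,F,J} and {A,B,G}.
Split {C,D,E,F,J} by δ(·,a) → {C,E,F,J} and {D}.
Split {A,B,G} by δ(·,a) → {A,B} and {G}.
Refine {C,E,F,J} on symbol b: members go to different blocks, giving {C,J} and {E,F}.
The partition is now stable with 6 blocks: {H} | {C,J} | {A,B} | {D} | {G} | {E,F}.
State J belongs to the block {C,J}, which has 2 states.

2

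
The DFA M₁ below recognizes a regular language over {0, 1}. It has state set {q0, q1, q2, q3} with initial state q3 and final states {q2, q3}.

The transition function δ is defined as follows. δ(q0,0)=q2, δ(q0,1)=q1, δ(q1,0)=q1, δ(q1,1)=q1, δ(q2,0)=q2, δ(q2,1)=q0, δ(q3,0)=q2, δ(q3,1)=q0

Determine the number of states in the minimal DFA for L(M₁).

Every state is reachable, so we keep all 4.
Start with accepting vs non-accepting: {q2,q3} | {q0,q1}.
Refine {q0,q1} on symbol 0: members go to different blocks, giving {q0} and {q1}.
No further refinement is possible. Final partition (3 blocks): {q2,q3} | {q0} | {q1}.

3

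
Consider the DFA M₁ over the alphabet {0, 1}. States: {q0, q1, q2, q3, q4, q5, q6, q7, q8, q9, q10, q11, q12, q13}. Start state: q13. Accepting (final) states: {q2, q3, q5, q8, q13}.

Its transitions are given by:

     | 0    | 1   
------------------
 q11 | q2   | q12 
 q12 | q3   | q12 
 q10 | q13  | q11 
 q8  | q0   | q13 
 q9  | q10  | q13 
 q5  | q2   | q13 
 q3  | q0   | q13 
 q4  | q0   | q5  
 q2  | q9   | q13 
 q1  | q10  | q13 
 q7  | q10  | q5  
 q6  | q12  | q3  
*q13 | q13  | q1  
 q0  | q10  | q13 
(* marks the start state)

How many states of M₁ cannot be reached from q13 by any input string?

5

BFS from q13 reaches {q0, q1, q2, q3, q9, q10, q11, q12, q13}; the 5 state(s) q4, q5, q6, q7, q8 are never visited.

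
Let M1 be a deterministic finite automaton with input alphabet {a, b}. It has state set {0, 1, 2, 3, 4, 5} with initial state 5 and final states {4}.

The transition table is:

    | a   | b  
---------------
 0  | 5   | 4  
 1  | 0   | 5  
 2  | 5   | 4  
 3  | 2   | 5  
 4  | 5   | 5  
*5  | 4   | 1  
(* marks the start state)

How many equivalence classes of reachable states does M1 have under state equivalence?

4

Reachable states from the start: {0,1,4,5}. Unreachable: {2,3} — drop them.
P0 = {4} | {0,1,5}.
Refine {0,1,5} on symbol a: members go to different blocks, giving {0,1} and {5}.
Split {0,1} by δ(·,a) → {0} and {1}.
No further refinement is possible. Final partition (4 blocks): {4} | {0} | {5} | {1}.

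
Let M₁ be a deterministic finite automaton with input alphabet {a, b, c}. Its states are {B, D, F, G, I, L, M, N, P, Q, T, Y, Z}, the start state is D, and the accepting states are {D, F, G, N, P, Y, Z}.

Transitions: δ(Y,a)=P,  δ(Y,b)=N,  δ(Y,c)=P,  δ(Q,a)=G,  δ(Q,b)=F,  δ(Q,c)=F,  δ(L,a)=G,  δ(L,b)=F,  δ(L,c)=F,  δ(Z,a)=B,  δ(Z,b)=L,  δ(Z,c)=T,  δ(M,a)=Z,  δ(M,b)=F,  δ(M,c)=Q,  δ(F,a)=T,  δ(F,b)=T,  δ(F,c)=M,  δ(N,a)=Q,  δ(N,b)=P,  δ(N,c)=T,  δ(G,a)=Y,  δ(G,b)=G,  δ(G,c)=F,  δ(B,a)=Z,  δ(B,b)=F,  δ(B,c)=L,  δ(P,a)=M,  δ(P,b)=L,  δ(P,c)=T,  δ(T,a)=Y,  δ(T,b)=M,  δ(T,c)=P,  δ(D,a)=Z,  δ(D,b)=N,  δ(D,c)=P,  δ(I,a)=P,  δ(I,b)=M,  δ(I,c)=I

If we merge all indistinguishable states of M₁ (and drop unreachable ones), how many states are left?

First remove the unreachable states {I}; 12 states remain.
Start with accepting vs non-accepting: {D,F,G,N,P,Y,Z} | {B,L,M,Q,T}.
On input a, block {D,F,G,N,P,Y,Z} splits into {F,N,P,Z} and {D,G,Y}.
On input b, block {F,N,P,Z} splits into {F,P,Z} and {N}.
On input a, block {B,L,M,Q,T} splits into {L,Q,T} and {B,M}.
Refine {F,P,Z} on symbol a: members go to different blocks, giving {P,Z} and {F}.
On input b, block {L,Q,T} splits into {L,Q} and {T}.
On input a, block {D,G,Y} splits into {D,Y} and {G}.
The partition is now stable with 8 blocks: {P,Z} | {L,Q} | {D,Y} | {N} | {B,M} | {F} | {T} | {G}.

8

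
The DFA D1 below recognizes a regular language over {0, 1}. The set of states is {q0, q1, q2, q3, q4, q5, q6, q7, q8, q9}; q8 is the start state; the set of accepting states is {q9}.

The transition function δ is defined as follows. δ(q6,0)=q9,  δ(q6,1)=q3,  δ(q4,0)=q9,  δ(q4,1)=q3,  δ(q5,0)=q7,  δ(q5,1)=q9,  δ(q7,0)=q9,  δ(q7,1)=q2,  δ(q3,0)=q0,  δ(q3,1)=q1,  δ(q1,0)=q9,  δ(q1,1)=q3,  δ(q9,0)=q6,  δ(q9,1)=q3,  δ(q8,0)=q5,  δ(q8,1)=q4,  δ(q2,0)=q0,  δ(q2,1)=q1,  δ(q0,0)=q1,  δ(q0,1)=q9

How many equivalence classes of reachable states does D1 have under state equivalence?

All states are reachable from the start state.
Start with accepting vs non-accepting: {q9} | {q0,q1,q2,q3,q4,q5,q6,q7,q8}.
Refine {q0,q1,q2,q3,q4,q5,q6,q7,q8} on symbol 0: members go to different blocks, giving {q0,q2,q3,q5,q8} and {q1,q4,q6,q7}.
Refine {q0,q2,q3,q5,q8} on symbol 0: members go to different blocks, giving {q2,q3,q8} and {q0,q5}.
The partition is now stable with 4 blocks: {q9} | {q2,q3,q8} | {q1,q4,q6,q7} | {q0,q5}.

4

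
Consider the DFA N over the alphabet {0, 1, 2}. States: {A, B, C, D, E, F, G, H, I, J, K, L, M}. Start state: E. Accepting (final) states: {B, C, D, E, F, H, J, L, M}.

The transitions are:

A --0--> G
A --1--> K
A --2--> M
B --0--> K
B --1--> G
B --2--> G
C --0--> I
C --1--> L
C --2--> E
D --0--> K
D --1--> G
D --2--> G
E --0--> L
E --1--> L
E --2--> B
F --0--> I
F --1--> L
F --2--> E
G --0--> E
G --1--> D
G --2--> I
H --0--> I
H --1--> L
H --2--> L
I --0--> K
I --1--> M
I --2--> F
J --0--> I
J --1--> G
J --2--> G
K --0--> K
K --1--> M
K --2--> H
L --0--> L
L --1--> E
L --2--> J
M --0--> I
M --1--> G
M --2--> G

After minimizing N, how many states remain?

First remove the unreachable states {A,C}; 11 states remain.
P0 = {B,D,E,F,H,J,L,M} | {G,I,K}.
Split {B,D,E,F,H,J,L,M} by δ(·,0) → {B,D,F,H,J,M} and {E,L}.
On input 1, block {B,D,F,H,J,M} splits into {B,D,J,M} and {F,H}.
Split {G,I,K} by δ(·,0) → {I,K} and {G}.
No further refinement is possible. Final partition (5 blocks): {B,D,J,M} | {I,K} | {E,L} | {F,H} | {G}.

5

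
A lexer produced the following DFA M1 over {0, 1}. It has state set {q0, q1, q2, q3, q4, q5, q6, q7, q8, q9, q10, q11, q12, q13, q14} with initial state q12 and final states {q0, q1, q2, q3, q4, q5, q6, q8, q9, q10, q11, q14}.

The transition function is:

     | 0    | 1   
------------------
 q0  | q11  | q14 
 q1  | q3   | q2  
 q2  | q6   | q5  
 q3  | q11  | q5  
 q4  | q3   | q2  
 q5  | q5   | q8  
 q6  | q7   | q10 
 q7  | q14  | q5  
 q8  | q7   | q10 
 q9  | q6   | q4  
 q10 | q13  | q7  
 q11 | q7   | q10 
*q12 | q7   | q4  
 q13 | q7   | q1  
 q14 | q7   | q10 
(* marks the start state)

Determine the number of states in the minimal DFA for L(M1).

First remove the unreachable states {q0,q9}; 13 states remain.
P0 = {q1,q2,q3,q4,q5,q6,q8,q10,q11,q14} | {q7,q12,q13}.
Split {q1,q2,q3,q4,q5,q6,q8,q10,q11,q14} by δ(·,0) → {q1,q2,q3,q4,q5} and {q6,q8,q10,q11,q14}.
Split {q1,q2,q3,q4,q5} by δ(·,0) → {q1,q4,q5} and {q2,q3}.
On input 0, block {q1,q4,q5} splits into {q1,q4} and {q5}.
On input 0, block {q7,q12,q13} splits into {q12,q13} and {q7}.
Refine {q6,q8,q10,q11,q14} on symbol 0: members go to different blocks, giving {q6,q8,q11,q14} and {q10}.
The partition is now stable with 7 blocks: {q1,q4} | {q12,q13} | {q6,q8,q11,q14} | {q2,q3} | {q5} | {q7} | {q10}.

7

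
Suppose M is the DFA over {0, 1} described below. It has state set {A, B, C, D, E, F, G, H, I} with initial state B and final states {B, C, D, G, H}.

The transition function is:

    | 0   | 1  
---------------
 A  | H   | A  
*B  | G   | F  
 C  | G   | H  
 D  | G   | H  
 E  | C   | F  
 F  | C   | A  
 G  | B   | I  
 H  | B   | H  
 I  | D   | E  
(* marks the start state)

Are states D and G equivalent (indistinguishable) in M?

No

Initial partition by acceptance: {B,C,D,G,H} | {A,E,F,I}.
On input 1, block {B,C,D,G,H} splits into {C,D,H} and {B,G}.
Stable partition: {C,D,H} | {A,E,F,I} | {B,G} — 3 equivalence classes.
D and G end up in different blocks, so they are distinguishable. For instance, the string '1' is accepted from only D.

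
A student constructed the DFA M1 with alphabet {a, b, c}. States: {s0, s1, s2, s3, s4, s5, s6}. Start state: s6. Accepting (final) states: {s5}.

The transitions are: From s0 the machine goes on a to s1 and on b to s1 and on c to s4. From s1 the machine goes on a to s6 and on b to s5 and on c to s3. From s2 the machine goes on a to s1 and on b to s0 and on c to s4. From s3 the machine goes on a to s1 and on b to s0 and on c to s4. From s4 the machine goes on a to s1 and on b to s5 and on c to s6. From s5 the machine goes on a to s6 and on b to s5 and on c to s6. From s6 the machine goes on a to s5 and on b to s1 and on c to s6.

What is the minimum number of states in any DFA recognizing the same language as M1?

Reachable states from the start: {s0,s1,s3,s4,s5,s6}. Unreachable: {s2} — drop them.
Initial partition by acceptance: {s5} | {s0,s1,s3,s4,s6}.
On input a, block {s0,s1,s3,s4,s6} splits into {s0,s1,s3,s4} and {s6}.
Refine {s0,s1,s3,s4} on symbol a: members go to different blocks, giving {s0,s3,s4} and {s1}.
Split {s0,s3,s4} by δ(·,b) → {s0} and {s3} and {s4}.
Stable partition: {s5} | {s0} | {s6} | {s1} | {s3} | {s4} — 6 equivalence classes.

6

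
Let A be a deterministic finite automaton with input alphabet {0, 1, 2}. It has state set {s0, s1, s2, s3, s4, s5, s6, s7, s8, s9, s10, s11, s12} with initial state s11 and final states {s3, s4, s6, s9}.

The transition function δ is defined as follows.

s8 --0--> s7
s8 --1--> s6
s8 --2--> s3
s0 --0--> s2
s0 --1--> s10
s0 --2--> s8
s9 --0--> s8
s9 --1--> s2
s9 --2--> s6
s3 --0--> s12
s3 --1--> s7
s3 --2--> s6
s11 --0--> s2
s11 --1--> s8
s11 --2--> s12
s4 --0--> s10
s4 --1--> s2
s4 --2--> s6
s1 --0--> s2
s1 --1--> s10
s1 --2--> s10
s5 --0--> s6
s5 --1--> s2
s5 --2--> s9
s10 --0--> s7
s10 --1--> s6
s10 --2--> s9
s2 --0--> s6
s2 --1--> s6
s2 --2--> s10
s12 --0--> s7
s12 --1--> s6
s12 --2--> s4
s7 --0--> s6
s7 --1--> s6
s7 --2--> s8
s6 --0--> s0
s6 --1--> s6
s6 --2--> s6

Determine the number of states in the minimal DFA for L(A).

5

Reachable states from the start: {s0,s2,s3,s4,s6,s7,s8,s9,s10,s11,s12}. Unreachable: {s1,s5} — drop them.
P0 = {s3,s4,s6,s9} | {s0,s2,s7,s8,s10,s11,s12}.
Split {s3,s4,s6,s9} by δ(·,1) → {s3,s4,s9} and {s6}.
Split {s0,s2,s7,s8,s10,s11,s12} by δ(·,0) → {s0,s8,s10,s11,s12} and {s2,s7}.
Refine {s0,s8,s10,s11,s12} on symbol 1: members go to different blocks, giving {s8,s10,s12} and {s0,s11}.
The partition is now stable with 5 blocks: {s3,s4,s9} | {s8,s10,s12} | {s6} | {s2,s7} | {s0,s11}.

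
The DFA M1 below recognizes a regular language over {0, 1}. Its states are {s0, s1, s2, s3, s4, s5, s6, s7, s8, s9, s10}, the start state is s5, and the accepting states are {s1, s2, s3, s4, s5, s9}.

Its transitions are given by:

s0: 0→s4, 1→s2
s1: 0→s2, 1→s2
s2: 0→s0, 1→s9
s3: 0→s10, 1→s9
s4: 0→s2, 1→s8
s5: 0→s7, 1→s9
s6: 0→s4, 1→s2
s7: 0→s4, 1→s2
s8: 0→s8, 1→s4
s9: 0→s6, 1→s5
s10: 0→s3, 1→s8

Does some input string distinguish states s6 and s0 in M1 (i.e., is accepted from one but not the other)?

No

States {s1,s3,s10} cannot be reached from the start state, so discard them.
Start with accepting vs non-accepting: {s2,s4,s5,s9} | {s0,s6,s7,s8}.
Split {s2,s4,s5,s9} by δ(·,0) → {s2,s5,s9} and {s4}.
Split {s0,s6,s7,s8} by δ(·,0) → {s0,s6,s7} and {s8}.
The partition is now stable with 4 blocks: {s2,s5,s9} | {s0,s6,s7} | {s4} | {s8}.
s6 and s0 lie in the same block of the stable partition, so they are equivalent — no string distinguishes them.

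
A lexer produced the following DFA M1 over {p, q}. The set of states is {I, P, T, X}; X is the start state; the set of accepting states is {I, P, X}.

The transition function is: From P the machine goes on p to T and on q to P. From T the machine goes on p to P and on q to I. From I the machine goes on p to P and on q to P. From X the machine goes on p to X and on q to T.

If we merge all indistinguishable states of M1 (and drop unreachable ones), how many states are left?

All states are reachable from the start state.
P0 = {I,P,X} | {T}.
Refine {I,P,X} on symbol p: members go to different blocks, giving {I,X} and {P}.
Refine {I,X} on symbol p: members go to different blocks, giving {X} and {I}.
No further refinement is possible. Final partition (4 blocks): {X} | {T} | {P} | {I}.

4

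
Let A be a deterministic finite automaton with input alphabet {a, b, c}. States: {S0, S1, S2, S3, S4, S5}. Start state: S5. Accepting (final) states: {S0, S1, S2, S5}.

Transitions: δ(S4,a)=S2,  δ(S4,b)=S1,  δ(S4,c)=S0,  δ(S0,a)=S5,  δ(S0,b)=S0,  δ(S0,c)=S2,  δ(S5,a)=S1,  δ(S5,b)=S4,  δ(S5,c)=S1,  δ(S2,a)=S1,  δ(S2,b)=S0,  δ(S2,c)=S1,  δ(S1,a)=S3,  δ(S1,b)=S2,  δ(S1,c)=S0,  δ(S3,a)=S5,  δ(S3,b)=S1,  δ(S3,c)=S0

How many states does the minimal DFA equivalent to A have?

6

All states are reachable from the start state.
Initial partition by acceptance: {S0,S1,S2,S5} | {S3,S4}.
Refine {S0,S1,S2,S5} on symbol a: members go to different blocks, giving {S0,S2,S5} and {S1}.
On input a, block {S0,S2,S5} splits into {S2,S5} and {S0}.
Split {S2,S5} by δ(·,b) → {S2} and {S5}.
On input a, block {S3,S4} splits into {S3} and {S4}.
Stable partition: {S2} | {S3} | {S1} | {S0} | {S5} | {S4} — 6 equivalence classes.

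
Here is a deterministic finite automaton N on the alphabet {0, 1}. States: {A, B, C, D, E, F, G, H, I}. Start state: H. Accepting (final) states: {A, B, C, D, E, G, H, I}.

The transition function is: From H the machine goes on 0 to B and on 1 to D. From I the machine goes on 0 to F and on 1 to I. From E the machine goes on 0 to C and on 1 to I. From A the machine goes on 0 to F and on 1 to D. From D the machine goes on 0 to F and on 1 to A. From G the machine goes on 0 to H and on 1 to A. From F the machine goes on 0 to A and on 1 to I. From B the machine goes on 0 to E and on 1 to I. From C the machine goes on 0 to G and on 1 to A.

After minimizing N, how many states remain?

3

P0 = {A,B,C,D,E,G,H,I} | {F}.
Split {A,B,C,D,E,G,H,I} by δ(·,0) → {B,C,E,G,H} and {A,D,I}.
The partition is now stable with 3 blocks: {B,C,E,G,H} | {F} | {A,D,I}.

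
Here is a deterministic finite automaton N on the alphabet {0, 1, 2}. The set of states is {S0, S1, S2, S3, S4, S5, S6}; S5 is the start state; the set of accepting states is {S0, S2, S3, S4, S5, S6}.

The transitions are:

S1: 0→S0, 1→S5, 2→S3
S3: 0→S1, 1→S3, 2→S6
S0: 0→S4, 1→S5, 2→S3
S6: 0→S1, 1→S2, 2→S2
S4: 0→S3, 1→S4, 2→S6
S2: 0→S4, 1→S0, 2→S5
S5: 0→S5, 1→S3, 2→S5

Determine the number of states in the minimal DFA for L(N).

7

Every state is reachable, so we keep all 7.
Start with accepting vs non-accepting: {S0,S2,S3,S4,S5,S6} | {S1}.
On input 0, block {S0,S2,S3,S4,S5,S6} splits into {S0,S2,S4,S5} and {S3,S6}.
Refine {S0,S2,S4,S5} on symbol 0: members go to different blocks, giving {S0,S2,S5} and {S4}.
Refine {S0,S2,S5} on symbol 0: members go to different blocks, giving {S0,S2} and {S5}.
On input 1, block {S0,S2} splits into {S0} and {S2}.
Split {S3,S6} by δ(·,1) → {S3} and {S6}.
The partition is now stable with 7 blocks: {S0} | {S1} | {S3} | {S4} | {S5} | {S2} | {S6}.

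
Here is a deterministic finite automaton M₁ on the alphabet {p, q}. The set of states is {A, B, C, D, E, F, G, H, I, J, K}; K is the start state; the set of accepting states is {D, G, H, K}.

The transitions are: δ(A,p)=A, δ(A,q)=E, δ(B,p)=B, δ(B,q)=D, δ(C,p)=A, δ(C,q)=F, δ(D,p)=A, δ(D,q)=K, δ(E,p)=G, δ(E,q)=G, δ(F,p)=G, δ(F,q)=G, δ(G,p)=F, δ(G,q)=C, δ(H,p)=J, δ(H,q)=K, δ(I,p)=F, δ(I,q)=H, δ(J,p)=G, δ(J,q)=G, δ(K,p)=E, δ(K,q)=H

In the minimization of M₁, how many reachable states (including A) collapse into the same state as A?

First remove the unreachable states {B,D,I}; 8 states remain.
Start with accepting vs non-accepting: {G,H,K} | {A,C,E,F,J}.
Refine {G,H,K} on symbol q: members go to different blocks, giving {H,K} and {G}.
Refine {A,C,E,F,J} on symbol p: members go to different blocks, giving {E,F,J} and {A,C}.
Stable partition: {H,K} | {E,F,J} | {G} | {A,C} — 4 equivalence classes.
The equivalence class containing A is {A,C}, of size 2.

2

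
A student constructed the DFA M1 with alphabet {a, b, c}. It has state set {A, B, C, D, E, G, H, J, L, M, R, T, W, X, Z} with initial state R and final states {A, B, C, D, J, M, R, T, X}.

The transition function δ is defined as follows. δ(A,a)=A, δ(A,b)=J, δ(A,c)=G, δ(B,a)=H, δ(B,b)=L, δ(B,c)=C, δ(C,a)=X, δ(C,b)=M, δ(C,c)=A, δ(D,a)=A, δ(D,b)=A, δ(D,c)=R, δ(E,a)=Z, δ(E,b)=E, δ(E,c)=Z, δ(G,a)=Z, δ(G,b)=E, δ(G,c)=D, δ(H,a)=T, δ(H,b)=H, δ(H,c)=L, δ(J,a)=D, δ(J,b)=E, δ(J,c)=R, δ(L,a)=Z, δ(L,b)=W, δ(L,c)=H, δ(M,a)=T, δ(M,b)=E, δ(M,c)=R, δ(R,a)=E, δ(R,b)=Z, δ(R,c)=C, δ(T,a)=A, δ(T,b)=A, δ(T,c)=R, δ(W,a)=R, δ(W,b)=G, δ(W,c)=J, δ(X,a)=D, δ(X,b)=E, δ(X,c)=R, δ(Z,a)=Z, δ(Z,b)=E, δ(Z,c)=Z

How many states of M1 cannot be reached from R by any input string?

4

No path from R leads to B, H, L, W; the other 11 states are all reachable.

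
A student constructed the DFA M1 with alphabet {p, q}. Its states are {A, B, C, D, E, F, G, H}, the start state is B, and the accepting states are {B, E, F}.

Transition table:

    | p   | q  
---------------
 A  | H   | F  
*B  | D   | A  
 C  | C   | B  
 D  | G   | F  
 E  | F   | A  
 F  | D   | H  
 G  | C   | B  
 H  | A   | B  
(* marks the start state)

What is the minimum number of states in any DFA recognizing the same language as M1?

First remove the unreachable states {E}; 7 states remain.
P0 = {B,F} | {A,C,D,G,H}.
Stable partition: {B,F} | {A,C,D,G,H} — 2 equivalence classes.

2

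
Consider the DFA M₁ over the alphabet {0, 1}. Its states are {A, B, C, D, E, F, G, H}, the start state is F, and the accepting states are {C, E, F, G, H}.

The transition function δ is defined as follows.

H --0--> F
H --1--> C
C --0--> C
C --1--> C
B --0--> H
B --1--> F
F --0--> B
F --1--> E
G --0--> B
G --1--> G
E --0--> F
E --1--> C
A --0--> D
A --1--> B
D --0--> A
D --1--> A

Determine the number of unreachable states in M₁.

BFS from F reaches {B, C, E, F, H}; the 3 state(s) A, D, G are never visited.

3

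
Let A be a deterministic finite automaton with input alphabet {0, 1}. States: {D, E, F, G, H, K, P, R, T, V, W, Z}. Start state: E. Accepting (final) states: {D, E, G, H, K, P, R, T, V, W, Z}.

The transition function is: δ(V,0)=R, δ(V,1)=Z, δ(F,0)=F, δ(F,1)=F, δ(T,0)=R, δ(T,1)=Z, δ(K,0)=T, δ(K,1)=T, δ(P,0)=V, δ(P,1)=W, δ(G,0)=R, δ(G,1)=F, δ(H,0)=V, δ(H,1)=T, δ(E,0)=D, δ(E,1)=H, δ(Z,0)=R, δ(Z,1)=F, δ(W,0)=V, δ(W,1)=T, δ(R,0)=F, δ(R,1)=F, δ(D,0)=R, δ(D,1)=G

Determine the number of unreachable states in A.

3

No path from E leads to K, P, W; the other 9 states are all reachable.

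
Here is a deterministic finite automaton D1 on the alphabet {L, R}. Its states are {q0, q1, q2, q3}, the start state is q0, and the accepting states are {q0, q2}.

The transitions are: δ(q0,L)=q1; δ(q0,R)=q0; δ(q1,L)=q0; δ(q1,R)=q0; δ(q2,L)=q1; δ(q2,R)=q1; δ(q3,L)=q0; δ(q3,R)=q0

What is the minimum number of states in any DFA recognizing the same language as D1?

2

First remove the unreachable states {q2,q3}; 2 states remain.
Start with accepting vs non-accepting: {q0} | {q1}.
No further refinement is possible. Final partition (2 blocks): {q0} | {q1}.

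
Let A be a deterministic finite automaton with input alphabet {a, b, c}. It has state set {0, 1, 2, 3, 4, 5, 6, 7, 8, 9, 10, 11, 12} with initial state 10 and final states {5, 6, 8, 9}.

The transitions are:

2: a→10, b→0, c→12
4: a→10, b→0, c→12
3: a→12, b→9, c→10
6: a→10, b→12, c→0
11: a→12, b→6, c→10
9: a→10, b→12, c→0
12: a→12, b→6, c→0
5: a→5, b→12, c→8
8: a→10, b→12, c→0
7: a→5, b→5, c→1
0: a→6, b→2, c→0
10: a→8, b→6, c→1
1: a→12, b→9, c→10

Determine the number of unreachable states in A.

5

No path from 10 leads to 3, 4, 5, 7, 11; the other 8 states are all reachable.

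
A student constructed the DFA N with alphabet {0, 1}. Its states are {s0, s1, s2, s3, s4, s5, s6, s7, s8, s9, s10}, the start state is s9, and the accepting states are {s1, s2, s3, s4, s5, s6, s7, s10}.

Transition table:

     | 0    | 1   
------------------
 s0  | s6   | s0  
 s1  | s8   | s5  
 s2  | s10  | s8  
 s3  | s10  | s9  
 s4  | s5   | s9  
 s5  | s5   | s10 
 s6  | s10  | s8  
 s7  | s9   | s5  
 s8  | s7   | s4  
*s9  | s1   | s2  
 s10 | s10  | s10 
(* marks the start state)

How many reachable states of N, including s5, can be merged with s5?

2

First remove the unreachable states {s0,s3,s6}; 8 states remain.
Initial partition by acceptance: {s1,s2,s4,s5,s7,s10} | {s8,s9}.
On input 0, block {s1,s2,s4,s5,s7,s10} splits into {s2,s4,s5,s10} and {s1,s7}.
Split {s2,s4,s5,s10} by δ(·,1) → {s2,s4} and {s5,s10}.
Stable partition: {s2,s4} | {s8,s9} | {s1,s7} | {s5,s10} — 4 equivalence classes.
State s5 belongs to the block {s5,s10}, which has 2 states.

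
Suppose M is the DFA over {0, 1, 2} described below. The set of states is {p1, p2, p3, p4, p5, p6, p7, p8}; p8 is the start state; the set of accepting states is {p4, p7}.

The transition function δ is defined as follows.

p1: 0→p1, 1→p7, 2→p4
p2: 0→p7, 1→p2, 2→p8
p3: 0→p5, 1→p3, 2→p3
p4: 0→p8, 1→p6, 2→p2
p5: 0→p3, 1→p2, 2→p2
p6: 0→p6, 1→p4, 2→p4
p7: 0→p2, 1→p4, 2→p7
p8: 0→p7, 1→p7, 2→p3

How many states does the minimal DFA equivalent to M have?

Reachable states from the start: {p2,p3,p4,p5,p6,p7,p8}. Unreachable: {p1} — drop them.
P0 = {p4,p7} | {p2,p3,p5,p6,p8}.
Refine {p4,p7} on symbol 1: members go to different blocks, giving {p4} and {p7}.
Refine {p2,p3,p5,p6,p8} on symbol 0: members go to different blocks, giving {p3,p5,p6} and {p2,p8}.
On input 1, block {p3,p5,p6} splits into {p3} and {p5} and {p6}.
Refine {p2,p8} on symbol 1: members go to different blocks, giving {p2} and {p8}.
The partition is now stable with 7 blocks: {p4} | {p3} | {p7} | {p2} | {p5} | {p6} | {p8}.

7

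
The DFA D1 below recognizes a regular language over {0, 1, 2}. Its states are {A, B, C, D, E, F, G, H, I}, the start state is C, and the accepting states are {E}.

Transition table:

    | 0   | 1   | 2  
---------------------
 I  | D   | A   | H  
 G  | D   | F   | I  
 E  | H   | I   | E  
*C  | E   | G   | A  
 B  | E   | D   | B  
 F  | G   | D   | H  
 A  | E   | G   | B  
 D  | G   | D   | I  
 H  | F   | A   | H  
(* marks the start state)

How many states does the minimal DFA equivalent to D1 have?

P0 = {E} | {A,B,C,D,F,G,H,I}.
Split {A,B,C,D,F,G,H,I} by δ(·,0) → {D,F,G,H,I} and {A,B,C}.
On input 1, block {D,F,G,H,I} splits into {D,F,G} and {H,I}.
No further refinement is possible. Final partition (4 blocks): {E} | {D,F,G} | {A,B,C} | {H,I}.

4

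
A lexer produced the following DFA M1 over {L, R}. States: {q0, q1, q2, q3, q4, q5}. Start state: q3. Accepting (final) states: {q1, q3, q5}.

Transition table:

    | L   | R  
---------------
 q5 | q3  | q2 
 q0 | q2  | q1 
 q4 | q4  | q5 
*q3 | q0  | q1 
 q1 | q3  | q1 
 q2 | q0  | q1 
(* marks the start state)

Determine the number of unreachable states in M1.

2

No path from q3 leads to q4, q5; the other 4 states are all reachable.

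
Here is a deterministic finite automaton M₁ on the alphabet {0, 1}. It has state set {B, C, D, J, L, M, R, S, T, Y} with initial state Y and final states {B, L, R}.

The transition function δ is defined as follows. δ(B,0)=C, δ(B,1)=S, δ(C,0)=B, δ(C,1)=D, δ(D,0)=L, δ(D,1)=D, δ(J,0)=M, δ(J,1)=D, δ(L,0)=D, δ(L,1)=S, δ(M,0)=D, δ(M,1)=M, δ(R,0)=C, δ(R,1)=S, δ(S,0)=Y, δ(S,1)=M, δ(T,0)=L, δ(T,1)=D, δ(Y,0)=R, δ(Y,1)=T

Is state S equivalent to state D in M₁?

No

Reachable states from the start: {B,C,D,L,M,R,S,T,Y}. Unreachable: {J} — drop them.
P0 = {B,L,R} | {C,D,M,S,T,Y}.
On input 0, block {C,D,M,S,T,Y} splits into {C,D,T,Y} and {M,S}.
The partition is now stable with 3 blocks: {B,L,R} | {C,D,T,Y} | {M,S}.
S and D end up in different blocks, so they are distinguishable. For instance, the string '0' is accepted from only D.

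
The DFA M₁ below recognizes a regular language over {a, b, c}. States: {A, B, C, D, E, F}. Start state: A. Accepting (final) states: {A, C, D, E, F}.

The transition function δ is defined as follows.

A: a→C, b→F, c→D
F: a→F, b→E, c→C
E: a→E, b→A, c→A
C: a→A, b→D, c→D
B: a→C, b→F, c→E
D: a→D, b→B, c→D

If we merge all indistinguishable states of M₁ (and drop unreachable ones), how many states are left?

Every state is reachable, so we keep all 6.
Start with accepting vs non-accepting: {A,C,D,E,F} | {B}.
Split {A,C,D,E,F} by δ(·,b) → {A,C,E,F} and {D}.
Refine {A,C,E,F} on symbol b: members go to different blocks, giving {A,E,F} and {C}.
On input a, block {A,E,F} splits into {E,F} and {A}.
On input b, block {E,F} splits into {E} and {F}.
No further refinement is possible. Final partition (6 blocks): {E} | {B} | {D} | {C} | {A} | {F}.

6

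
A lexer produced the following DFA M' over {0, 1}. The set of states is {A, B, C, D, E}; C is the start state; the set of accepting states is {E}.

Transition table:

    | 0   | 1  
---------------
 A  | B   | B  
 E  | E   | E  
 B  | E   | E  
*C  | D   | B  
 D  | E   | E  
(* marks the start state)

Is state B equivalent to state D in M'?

States {A} cannot be reached from the start state, so discard them.
P0 = {E} | {B,C,D}.
On input 0, block {B,C,D} splits into {B,D} and {C}.
Stable partition: {E} | {B,D} | {C} — 3 equivalence classes.
B and D lie in the same block of the stable partition, so they are equivalent — no string distinguishes them.

Yes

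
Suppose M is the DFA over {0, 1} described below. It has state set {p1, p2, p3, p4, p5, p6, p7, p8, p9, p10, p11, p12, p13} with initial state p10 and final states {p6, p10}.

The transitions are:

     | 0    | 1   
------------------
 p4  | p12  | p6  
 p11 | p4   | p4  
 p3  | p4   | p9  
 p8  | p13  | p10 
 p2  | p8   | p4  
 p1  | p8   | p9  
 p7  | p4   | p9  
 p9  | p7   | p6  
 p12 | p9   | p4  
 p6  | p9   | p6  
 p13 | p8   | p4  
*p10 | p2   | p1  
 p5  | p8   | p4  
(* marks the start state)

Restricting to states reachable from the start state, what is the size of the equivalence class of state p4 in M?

2

States {p3,p5,p11} cannot be reached from the start state, so discard them.
P0 = {p6,p10} | {p1,p2,p4,p7,p8,p9,p12,p13}.
Split {p6,p10} by δ(·,1) → {p6} and {p10}.
Refine {p1,p2,p4,p7,p8,p9,p12,p13} on symbol 1: members go to different blocks, giving {p1,p2,p7,p12,p13} and {p4,p9} and {p8}.
On input 0, block {p1,p2,p7,p12,p13} splits into {p1,p2,p13} and {p7,p12}.
Stable partition: {p6} | {p1,p2,p13} | {p10} | {p4,p9} | {p8} | {p7,p12} — 6 equivalence classes.
State p4 belongs to the block {p4,p9}, which has 2 states.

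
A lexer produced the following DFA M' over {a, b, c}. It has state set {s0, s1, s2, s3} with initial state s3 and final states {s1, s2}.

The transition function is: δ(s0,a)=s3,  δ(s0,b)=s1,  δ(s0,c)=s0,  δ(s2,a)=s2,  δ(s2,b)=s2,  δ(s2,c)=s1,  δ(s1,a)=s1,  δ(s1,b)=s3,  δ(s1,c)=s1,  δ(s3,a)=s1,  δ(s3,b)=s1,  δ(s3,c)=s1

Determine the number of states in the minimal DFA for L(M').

2

First remove the unreachable states {s0,s2}; 2 states remain.
P0 = {s1} | {s3}.
Stable partition: {s1} | {s3} — 2 equivalence classes.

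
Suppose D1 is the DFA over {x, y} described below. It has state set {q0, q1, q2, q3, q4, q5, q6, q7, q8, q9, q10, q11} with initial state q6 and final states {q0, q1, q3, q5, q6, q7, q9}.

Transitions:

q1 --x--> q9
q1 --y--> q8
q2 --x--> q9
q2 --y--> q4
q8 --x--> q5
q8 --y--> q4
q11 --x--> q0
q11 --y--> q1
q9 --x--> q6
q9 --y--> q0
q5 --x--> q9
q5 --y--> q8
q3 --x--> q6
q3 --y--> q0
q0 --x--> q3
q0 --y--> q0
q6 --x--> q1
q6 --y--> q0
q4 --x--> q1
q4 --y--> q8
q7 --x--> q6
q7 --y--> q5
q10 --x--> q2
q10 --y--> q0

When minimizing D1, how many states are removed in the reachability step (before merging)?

4

BFS from q6 reaches {q0, q1, q3, q4, q5, q6, q8, q9}; the 4 state(s) q2, q7, q10, q11 are never visited.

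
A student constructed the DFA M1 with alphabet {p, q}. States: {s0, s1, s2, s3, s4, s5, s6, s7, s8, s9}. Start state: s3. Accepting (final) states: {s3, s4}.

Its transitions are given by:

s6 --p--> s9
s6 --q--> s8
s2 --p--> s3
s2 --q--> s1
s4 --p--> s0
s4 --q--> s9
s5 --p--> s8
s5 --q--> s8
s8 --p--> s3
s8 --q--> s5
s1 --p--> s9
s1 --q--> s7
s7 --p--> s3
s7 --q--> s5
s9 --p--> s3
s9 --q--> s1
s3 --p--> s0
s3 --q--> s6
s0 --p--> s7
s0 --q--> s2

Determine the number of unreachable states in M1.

1

BFS from s3 reaches {s0, s1, s2, s3, s5, s6, s7, s8, s9}; the 1 state(s) s4 are never visited.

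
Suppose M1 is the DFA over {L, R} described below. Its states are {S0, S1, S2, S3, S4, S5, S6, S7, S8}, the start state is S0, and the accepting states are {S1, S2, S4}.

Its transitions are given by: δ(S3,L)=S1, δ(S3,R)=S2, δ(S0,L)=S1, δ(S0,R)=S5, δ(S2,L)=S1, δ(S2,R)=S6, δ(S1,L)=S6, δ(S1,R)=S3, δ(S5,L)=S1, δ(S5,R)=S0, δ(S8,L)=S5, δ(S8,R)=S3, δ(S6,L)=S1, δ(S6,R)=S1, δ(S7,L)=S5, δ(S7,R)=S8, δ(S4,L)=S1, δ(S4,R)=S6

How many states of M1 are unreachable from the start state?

No path from S0 leads to S4, S7, S8; the other 6 states are all reachable.

3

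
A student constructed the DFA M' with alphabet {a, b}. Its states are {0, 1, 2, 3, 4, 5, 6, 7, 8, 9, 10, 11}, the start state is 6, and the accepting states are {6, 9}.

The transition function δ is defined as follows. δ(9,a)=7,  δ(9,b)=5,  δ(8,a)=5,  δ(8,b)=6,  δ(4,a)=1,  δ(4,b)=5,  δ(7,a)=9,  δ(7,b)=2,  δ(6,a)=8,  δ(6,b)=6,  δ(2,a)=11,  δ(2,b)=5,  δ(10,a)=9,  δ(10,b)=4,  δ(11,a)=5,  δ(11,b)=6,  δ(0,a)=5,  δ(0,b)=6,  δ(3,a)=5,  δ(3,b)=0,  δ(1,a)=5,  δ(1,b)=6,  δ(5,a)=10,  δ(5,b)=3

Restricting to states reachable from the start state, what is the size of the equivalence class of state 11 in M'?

4

P0 = {6,9} | {0,1,2,3,4,5,7,8,10,11}.
Split {6,9} by δ(·,b) → {6} and {9}.
Split {0,1,2,3,4,5,7,8,10,11} by δ(·,a) → {0,1,2,3,4,5,8,11} and {7,10}.
On input a, block {0,1,2,3,4,5,8,11} splits into {0,1,2,3,4,8,11} and {5}.
On input a, block {0,1,2,3,4,8,11} splits into {0,1,3,8,11} and {2,4}.
Split {0,1,3,8,11} by δ(·,b) → {0,1,8,11} and {3}.
Stable partition: {6} | {0,1,8,11} | {9} | {7,10} | {5} | {2,4} | {3} — 7 equivalence classes.
The equivalence class containing 11 is {0,1,8,11}, of size 4.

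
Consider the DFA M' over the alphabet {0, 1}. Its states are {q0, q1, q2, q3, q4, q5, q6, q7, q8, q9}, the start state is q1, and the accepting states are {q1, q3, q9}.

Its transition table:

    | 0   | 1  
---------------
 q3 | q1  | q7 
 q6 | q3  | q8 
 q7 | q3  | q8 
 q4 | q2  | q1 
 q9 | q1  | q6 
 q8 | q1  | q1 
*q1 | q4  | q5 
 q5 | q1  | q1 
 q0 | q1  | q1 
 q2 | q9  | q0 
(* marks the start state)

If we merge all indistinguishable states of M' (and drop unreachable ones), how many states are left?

5

Every state is reachable, so we keep all 10.
P0 = {q1,q3,q9} | {q0,q2,q4,q5,q6,q7,q8}.
Refine {q1,q3,q9} on symbol 0: members go to different blocks, giving {q3,q9} and {q1}.
Split {q0,q2,q4,q5,q6,q7,q8} by δ(·,0) → {q0,q5,q8} and {q2,q6,q7} and {q4}.
No further refinement is possible. Final partition (5 blocks): {q3,q9} | {q0,q5,q8} | {q1} | {q2,q6,q7} | {q4}.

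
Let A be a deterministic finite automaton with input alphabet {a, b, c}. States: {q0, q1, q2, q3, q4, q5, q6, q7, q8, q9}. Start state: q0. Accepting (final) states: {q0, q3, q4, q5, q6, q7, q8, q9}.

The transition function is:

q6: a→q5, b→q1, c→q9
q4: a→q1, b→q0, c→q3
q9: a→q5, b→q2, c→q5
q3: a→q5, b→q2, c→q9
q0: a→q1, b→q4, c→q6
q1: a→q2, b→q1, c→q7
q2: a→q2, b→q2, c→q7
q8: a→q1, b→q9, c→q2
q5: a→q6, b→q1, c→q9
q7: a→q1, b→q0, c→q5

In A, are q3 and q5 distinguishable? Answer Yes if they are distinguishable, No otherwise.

States {q8} cannot be reached from the start state, so discard them.
Start with accepting vs non-accepting: {q0,q3,q4,q5,q6,q7,q9} | {q1,q2}.
Refine {q0,q3,q4,q5,q6,q7,q9} on symbol a: members go to different blocks, giving {q3,q5,q6,q9} and {q0,q4,q7}.
No further refinement is possible. Final partition (3 blocks): {q3,q5,q6,q9} | {q1,q2} | {q0,q4,q7}.
q3 and q5 lie in the same block of the stable partition, so they are equivalent — no string distinguishes them.

No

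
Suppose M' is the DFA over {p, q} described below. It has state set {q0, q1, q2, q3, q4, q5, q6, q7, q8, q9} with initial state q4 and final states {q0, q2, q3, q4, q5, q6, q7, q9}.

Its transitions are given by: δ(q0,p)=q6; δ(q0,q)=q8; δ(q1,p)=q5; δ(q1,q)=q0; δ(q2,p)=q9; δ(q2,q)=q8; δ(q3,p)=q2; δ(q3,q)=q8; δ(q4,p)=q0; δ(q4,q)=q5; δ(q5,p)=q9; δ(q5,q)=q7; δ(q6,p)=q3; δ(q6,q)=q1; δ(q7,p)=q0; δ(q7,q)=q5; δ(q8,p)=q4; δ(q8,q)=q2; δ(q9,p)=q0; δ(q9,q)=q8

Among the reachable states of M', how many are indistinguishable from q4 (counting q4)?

3

All states are reachable from the start state.
P0 = {q0,q2,q3,q4,q5,q6,q7,q9} | {q1,q8}.
Refine {q0,q2,q3,q4,q5,q6,q7,q9} on symbol q: members go to different blocks, giving {q0,q2,q3,q6,q9} and {q4,q5,q7}.
No further refinement is possible. Final partition (3 blocks): {q0,q2,q3,q6,q9} | {q1,q8} | {q4,q5,q7}.
The equivalence class containing q4 is {q4,q5,q7}, of size 3.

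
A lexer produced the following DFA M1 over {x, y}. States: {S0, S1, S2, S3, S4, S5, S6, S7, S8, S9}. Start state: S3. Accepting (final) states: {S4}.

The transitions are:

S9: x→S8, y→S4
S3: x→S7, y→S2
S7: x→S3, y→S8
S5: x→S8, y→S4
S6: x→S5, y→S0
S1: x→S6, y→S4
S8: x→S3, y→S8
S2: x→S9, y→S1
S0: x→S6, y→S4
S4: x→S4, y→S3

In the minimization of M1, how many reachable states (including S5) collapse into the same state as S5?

Every state is reachable, so we keep all 10.
P0 = {S4} | {S0,S1,S2,S3,S5,S6,S7,S8,S9}.
Split {S0,S1,S2,S3,S5,S6,S7,S8,S9} by δ(·,y) → {S2,S3,S6,S7,S8} and {S0,S1,S5,S9}.
On input x, block {S2,S3,S6,S7,S8} splits into {S3,S7,S8} and {S2,S6}.
On input y, block {S3,S7,S8} splits into {S7,S8} and {S3}.
Refine {S0,S1,S5,S9} on symbol x: members go to different blocks, giving {S0,S1} and {S5,S9}.
Stable partition: {S4} | {S7,S8} | {S0,S1} | {S2,S6} | {S3} | {S5,S9} — 6 equivalence classes.
The equivalence class containing S5 is {S5,S9}, of size 2.

2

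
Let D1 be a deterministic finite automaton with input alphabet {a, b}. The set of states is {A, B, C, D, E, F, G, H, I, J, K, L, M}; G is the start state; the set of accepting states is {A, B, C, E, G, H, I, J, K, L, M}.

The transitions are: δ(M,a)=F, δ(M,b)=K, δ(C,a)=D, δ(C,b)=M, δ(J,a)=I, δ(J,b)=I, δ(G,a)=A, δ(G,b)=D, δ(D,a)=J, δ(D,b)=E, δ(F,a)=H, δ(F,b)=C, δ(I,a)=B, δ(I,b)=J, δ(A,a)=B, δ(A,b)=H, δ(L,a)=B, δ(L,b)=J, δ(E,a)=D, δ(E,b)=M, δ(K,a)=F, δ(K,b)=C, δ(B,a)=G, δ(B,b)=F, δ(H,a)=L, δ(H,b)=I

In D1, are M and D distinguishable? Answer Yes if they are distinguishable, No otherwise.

Every state is reachable, so we keep all 13.
Start with accepting vs non-accepting: {A,B,C,E,G,H,I,J,K,L,M} | {D,F}.
Refine {A,B,C,E,G,H,I,J,K,L,M} on symbol a: members go to different blocks, giving {A,B,G,H,I,J,L} and {C,E,K,M}.
On input b, block {A,B,G,H,I,J,L} splits into {A,H,I,J,L} and {B,G}.
Refine {A,H,I,J,L} on symbol a: members go to different blocks, giving {A,I,L} and {H,J}.
Refine {B,G} on symbol a: members go to different blocks, giving {B} and {G}.
Stable partition: {A,I,L} | {D,F} | {C,E,K,M} | {B} | {H,J} | {G} — 6 equivalence classes.
M and D end up in different blocks, so they are distinguishable. For instance, the string 'ε' is accepted from only M.

Yes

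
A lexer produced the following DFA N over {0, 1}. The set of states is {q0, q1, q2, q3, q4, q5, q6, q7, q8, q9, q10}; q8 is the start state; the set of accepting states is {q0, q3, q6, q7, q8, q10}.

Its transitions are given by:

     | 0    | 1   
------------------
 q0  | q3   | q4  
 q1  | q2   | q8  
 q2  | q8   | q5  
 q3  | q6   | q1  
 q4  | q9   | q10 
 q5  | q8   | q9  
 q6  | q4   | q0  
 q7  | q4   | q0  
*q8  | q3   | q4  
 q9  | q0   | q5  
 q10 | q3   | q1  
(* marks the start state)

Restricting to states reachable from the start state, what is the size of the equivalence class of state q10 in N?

3

First remove the unreachable states {q7}; 10 states remain.
Start with accepting vs non-accepting: {q0,q3,q6,q8,q10} | {q1,q2,q4,q5,q9}.
Split {q0,q3,q6,q8,q10} by δ(·,0) → {q0,q3,q8,q10} and {q6}.
Split {q0,q3,q8,q10} by δ(·,0) → {q0,q8,q10} and {q3}.
Split {q1,q2,q4,q5,q9} by δ(·,0) → {q2,q5,q9} and {q1,q4}.
No further refinement is possible. Final partition (5 blocks): {q0,q8,q10} | {q2,q5,q9} | {q6} | {q3} | {q1,q4}.
The equivalence class containing q10 is {q0,q8,q10}, of size 3.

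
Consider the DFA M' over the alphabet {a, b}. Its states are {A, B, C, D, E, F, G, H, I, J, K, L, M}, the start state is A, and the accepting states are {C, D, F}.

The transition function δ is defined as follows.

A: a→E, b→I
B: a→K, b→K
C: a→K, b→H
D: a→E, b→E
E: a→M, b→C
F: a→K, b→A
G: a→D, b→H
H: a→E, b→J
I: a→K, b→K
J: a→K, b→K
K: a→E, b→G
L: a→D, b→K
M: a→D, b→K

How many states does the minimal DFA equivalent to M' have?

8

States {B,F,L} cannot be reached from the start state, so discard them.
Start with accepting vs non-accepting: {C,D} | {A,E,G,H,I,J,K,M}.
On input a, block {A,E,G,H,I,J,K,M} splits into {A,E,H,I,J,K} and {G,M}.
Split {A,E,H,I,J,K} by δ(·,a) → {A,H,I,J,K} and {E}.
Split {C,D} by δ(·,a) → {C} and {D}.
Split {A,H,I,J,K} by δ(·,a) → {A,H,K} and {I,J}.
On input b, block {A,H,K} splits into {A,H} and {K}.
Split {G,M} by δ(·,b) → {G} and {M}.
Stable partition: {C} | {A,H} | {G} | {E} | {D} | {I,J} | {K} | {M} — 8 equivalence classes.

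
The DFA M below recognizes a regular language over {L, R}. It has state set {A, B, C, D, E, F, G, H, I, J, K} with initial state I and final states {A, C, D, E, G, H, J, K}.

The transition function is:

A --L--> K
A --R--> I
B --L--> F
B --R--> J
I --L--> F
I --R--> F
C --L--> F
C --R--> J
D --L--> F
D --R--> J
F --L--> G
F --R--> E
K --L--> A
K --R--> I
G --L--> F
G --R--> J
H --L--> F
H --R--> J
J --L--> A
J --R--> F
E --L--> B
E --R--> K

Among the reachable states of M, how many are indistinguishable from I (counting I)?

Reachable states from the start: {A,B,E,F,G,I,J,K}. Unreachable: {C,D,H} — drop them.
Initial partition by acceptance: {A,E,G,J,K} | {B,F,I}.
Refine {A,E,G,J,K} on symbol L: members go to different blocks, giving {A,J,K} and {E,G}.
Split {B,F,I} by δ(·,L) → {B,I} and {F}.
On input R, block {A,J,K} splits into {A,K} and {J}.
On input R, block {B,I} splits into {B} and {I}.
Refine {E,G} on symbol L: members go to different blocks, giving {E} and {G}.
No further refinement is possible. Final partition (7 blocks): {A,K} | {B} | {E} | {F} | {J} | {I} | {G}.
The equivalence class containing I is {I}, of size 1.

1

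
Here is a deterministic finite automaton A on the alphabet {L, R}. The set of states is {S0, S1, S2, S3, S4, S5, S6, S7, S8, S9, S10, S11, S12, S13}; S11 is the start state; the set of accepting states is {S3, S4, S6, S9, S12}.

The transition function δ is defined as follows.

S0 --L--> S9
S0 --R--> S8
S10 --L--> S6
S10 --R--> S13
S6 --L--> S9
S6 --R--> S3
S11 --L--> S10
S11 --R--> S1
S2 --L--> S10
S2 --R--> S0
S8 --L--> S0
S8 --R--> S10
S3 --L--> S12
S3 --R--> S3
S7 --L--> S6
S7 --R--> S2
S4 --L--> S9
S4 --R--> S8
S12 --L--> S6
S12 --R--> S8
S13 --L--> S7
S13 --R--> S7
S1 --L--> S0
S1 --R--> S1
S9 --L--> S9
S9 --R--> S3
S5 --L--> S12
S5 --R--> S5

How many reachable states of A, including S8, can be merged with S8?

Reachable states from the start: {S0,S1,S2,S3,S6,S7,S8,S9,S10,S11,S12,S13}. Unreachable: {S4,S5} — drop them.
P0 = {S3,S6,S9,S12} | {S0,S1,S2,S7,S8,S10,S11,S13}.
Split {S3,S6,S9,S12} by δ(·,R) → {S3,S6,S9} and {S12}.
Refine {S3,S6,S9} on symbol L: members go to different blocks, giving {S6,S9} and {S3}.
Refine {S0,S1,S2,S7,S8,S10,S11,S13} on symbol L: members go to different blocks, giving {S1,S2,S8,S11,S13} and {S0,S7,S10}.
Split {S1,S2,S8,S11,S13} by δ(·,R) → {S2,S8,S13} and {S1,S11}.
Stable partition: {S6,S9} | {S2,S8,S13} | {S12} | {S3} | {S0,S7,S10} | {S1,S11} — 6 equivalence classes.
The equivalence class containing S8 is {S2,S8,S13}, of size 3.

3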